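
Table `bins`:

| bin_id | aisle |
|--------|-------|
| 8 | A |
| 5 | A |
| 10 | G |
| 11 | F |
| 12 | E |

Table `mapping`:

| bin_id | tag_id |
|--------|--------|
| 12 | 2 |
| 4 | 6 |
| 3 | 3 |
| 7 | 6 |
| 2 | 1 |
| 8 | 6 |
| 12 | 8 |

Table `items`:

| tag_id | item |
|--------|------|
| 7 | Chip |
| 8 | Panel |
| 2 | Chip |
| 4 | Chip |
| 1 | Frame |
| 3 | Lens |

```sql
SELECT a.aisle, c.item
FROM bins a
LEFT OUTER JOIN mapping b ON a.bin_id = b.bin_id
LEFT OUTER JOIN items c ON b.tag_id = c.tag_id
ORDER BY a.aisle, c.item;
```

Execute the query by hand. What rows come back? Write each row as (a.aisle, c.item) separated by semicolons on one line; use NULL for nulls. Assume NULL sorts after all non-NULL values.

(A, NULL); (A, NULL); (E, Chip); (E, Panel); (F, NULL); (G, NULL)

Evaluate left to right. First `bins a LEFT JOIN mapping b` on bin_id: 6 row(s).
Then LEFT JOIN `items c` on tag_id: each of those 6 rows is kept; rows whose b.tag_id has no match in c get NULL for c's columns.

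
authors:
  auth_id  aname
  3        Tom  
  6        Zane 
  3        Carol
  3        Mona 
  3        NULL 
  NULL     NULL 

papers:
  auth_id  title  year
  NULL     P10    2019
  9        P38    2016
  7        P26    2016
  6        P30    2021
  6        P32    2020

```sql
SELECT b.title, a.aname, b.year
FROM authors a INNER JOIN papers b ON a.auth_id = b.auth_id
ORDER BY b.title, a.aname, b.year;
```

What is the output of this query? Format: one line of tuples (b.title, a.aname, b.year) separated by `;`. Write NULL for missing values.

(P30, Zane, 2021); (P32, Zane, 2020)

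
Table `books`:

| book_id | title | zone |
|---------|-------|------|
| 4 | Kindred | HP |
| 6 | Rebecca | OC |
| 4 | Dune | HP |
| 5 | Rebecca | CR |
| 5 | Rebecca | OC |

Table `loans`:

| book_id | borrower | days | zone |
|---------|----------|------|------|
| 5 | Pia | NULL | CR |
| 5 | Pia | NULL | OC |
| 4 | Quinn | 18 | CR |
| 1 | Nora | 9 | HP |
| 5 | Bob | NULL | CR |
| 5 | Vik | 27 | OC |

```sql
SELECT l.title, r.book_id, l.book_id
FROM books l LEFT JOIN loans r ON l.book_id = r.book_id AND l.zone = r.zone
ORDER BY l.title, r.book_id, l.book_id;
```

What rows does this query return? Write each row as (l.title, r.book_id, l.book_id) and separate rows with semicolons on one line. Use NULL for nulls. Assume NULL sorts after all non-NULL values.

LEFT JOIN keeps every row from `books`; unmatched rows get NULL for `loans`'s columns.
Matching on l.book_id = r.book_id AND l.zone = r.zone.
- l (book_id=4, zone=HP) has no partner → padded with NULL.
- l (book_id=6, zone=OC) has no partner → padded with NULL.
- l (book_id=4, zone=HP) has no partner → padded with NULL.
- l (book_id=5, zone=CR) pairs with 2 row(s) of r.
- l (book_id=5, zone=OC) pairs with 2 row(s) of r.
After projecting and ordering:
l.title | r.book_id | l.book_id
Dune | NULL | 4
Kindred | NULL | 4
Rebecca | 5 | 5
Rebecca | 5 | 5
Rebecca | 5 | 5
Rebecca | 5 | 5
Rebecca | NULL | 6

(Dune, NULL, 4); (Kindred, NULL, 4); (Rebecca, 5, 5); (Rebecca, 5, 5); (Rebecca, 5, 5); (Rebecca, 5, 5); (Rebecca, NULL, 6)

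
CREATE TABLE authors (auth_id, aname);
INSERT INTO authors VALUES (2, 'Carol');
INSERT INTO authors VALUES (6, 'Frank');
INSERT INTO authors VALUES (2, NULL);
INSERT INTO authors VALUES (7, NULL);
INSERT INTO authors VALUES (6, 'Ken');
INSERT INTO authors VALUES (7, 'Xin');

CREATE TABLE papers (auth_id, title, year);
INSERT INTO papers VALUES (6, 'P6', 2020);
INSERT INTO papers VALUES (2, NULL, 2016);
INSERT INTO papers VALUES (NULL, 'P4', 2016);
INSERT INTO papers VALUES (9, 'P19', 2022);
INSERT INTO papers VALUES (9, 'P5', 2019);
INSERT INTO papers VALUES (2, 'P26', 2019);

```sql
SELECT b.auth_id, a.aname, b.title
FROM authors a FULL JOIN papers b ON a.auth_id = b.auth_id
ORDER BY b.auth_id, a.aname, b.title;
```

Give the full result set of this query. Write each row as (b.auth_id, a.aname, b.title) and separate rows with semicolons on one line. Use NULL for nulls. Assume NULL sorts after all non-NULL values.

(2, Carol, P26); (2, Carol, NULL); (2, NULL, P26); (2, NULL, NULL); (6, Frank, P6); (6, Ken, P6); (9, NULL, P19); (9, NULL, P5); (NULL, Xin, NULL); (NULL, NULL, P4); (NULL, NULL, NULL)

FULL OUTER JOIN keeps every row from both sides; unmatched rows get NULL for the other side's columns.
Matching on a.auth_id = b.auth_id. A NULL in a compared column never satisfies the condition.
- a row (auth_id=2): matches 2 b row(s) → 2 output row(s).
- a row (auth_id=6): matches 1 b row(s) → 1 output row(s).
- a row (auth_id=2): matches 2 b row(s) → 2 output row(s).
- a row (auth_id=7): no match → kept, b columns NULL.
- a row (auth_id=6): matches 1 b row(s) → 1 output row(s).
- a row (auth_id=7): no match → kept, b columns NULL.
- 3 row(s) from b found no a partner → padded with NULL.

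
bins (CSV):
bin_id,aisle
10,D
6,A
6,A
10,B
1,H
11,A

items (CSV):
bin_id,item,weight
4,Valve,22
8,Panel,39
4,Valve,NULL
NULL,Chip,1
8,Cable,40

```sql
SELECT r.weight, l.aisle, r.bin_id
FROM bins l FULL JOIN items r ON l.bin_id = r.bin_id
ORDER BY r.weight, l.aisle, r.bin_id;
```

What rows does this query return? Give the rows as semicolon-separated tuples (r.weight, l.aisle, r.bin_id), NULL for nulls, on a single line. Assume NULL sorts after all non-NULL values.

FULL OUTER JOIN keeps every row from both sides; unmatched rows get NULL for the other side's columns.
Matching on l.bin_id = r.bin_id. A NULL in a compared column never satisfies the condition.
- bin_id=10: no r row matches, row kept with r columns NULL.
- bin_id=6: no r row matches, row kept with r columns NULL.
- bin_id=6: no r row matches, row kept with r columns NULL.
- bin_id=10: no r row matches, row kept with r columns NULL.
- bin_id=1: no r row matches, row kept with r columns NULL.
- bin_id=11: no r row matches, row kept with r columns NULL.
- plus 5 unmatched r row(s), each kept with NULL l columns.

(1, NULL, NULL); (22, NULL, 4); (39, NULL, 8); (40, NULL, 8); (NULL, A, NULL); (NULL, A, NULL); (NULL, A, NULL); (NULL, B, NULL); (NULL, D, NULL); (NULL, H, NULL); (NULL, NULL, 4)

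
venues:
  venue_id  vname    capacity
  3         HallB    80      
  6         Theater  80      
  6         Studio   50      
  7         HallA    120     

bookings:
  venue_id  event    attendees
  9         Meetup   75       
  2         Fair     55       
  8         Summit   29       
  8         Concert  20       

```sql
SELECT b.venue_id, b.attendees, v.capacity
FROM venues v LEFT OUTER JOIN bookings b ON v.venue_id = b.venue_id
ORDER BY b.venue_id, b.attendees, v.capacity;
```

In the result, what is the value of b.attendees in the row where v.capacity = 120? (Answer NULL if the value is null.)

NULL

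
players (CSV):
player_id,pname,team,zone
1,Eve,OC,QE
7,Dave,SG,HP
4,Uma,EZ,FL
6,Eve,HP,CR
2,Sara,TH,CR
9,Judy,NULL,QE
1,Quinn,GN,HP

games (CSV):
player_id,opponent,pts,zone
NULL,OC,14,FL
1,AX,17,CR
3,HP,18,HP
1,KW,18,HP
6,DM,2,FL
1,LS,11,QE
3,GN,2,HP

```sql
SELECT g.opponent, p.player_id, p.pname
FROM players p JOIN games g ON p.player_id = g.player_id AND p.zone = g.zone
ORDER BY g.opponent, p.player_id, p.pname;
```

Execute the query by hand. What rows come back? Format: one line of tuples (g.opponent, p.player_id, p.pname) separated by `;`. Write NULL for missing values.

(KW, 1, Quinn); (LS, 1, Eve)

INNER JOIN keeps only pairs where the ON condition holds.
Matching on p.player_id = g.player_id AND p.zone = g.zone. A NULL in a compared column never satisfies the condition.
- p row (player_id=1, zone=QE): matches 1 g row(s) → 1 output row(s).
- p row (player_id=7, zone=HP): no match → dropped.
- p row (player_id=4, zone=FL): no match → dropped.
- p row (player_id=6, zone=CR): no match → dropped.
- p row (player_id=2, zone=CR): no match → dropped.
- p row (player_id=9, zone=QE): no match → dropped.
- p row (player_id=1, zone=HP): matches 1 g row(s) → 1 output row(s).
After projecting and ordering:
g.opponent | p.player_id | p.pname
KW | 1 | Quinn
LS | 1 | Eve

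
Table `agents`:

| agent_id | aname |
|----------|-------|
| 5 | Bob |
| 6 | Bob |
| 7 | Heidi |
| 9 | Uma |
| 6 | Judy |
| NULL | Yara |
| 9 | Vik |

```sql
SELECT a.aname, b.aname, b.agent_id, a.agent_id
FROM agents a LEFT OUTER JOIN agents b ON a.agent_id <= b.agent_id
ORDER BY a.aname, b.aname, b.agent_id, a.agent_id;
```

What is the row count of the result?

24

LEFT JOIN keeps every row from `agents a`; unmatched rows get NULL for `agents b`'s columns.
Matching on a.agent_id <= b.agent_id. A NULL in a compared column never satisfies the condition.
- agent_id=5: 6 matching b row(s), so 6 row(s) emitted.
- agent_id=6: 5 matching b row(s), so 5 row(s) emitted.
- agent_id=7: 3 matching b row(s), so 3 row(s) emitted.
- agent_id=9: 2 matching b row(s), so 2 row(s) emitted.
- agent_id=6: 5 matching b row(s), so 5 row(s) emitted.
- agent_id=NULL: no b row matches, row kept with b columns NULL.
- agent_id=9: 2 matching b row(s), so 2 row(s) emitted.
Total: 23 matched + 1 padded = 24 rows.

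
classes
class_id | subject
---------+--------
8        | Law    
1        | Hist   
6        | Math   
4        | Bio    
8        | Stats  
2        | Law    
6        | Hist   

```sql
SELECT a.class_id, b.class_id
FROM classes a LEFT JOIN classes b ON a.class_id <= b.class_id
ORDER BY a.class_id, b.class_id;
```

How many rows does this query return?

30

LEFT JOIN keeps every row from `classes a`; unmatched rows get NULL for `classes b`'s columns.
Matching on a.class_id <= b.class_id.
- a row (class_id=8): matches 2 b row(s) → 2 output row(s).
- a row (class_id=1): matches 7 b row(s) → 7 output row(s).
- a row (class_id=6): matches 4 b row(s) → 4 output row(s).
- a row (class_id=4): matches 5 b row(s) → 5 output row(s).
- a row (class_id=8): matches 2 b row(s) → 2 output row(s).
- a row (class_id=2): matches 6 b row(s) → 6 output row(s).
- a row (class_id=6): matches 4 b row(s) → 4 output row(s).
Total: 30 rows.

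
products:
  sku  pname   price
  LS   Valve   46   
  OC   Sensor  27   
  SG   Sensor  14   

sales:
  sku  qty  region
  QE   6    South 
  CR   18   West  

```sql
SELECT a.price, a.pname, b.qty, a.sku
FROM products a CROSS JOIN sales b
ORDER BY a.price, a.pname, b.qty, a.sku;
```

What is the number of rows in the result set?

6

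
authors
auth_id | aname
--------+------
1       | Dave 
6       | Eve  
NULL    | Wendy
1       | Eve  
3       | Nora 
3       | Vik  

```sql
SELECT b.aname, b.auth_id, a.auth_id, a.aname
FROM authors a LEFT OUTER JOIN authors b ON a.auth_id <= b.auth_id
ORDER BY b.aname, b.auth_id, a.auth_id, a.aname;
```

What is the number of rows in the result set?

LEFT JOIN keeps every row from `authors a`; unmatched rows get NULL for `authors b`'s columns.
Matching on a.auth_id <= b.auth_id. A NULL in a compared column never satisfies the condition.
Matched pairs: 17; unmatched a rows kept: 1.
Total: 17 matched + 1 padded = 18 rows.

18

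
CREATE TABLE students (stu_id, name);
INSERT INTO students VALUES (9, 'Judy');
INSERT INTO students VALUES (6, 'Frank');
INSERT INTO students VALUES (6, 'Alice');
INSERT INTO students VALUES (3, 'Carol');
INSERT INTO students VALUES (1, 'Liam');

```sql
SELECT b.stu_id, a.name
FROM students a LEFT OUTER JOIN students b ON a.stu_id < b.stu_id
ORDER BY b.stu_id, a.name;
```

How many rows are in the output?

LEFT JOIN keeps every row from `students a`; unmatched rows get NULL for `students b`'s columns.
Matching on a.stu_id < b.stu_id.
Matched pairs: 9; unmatched a rows kept: 1.
Total: 9 matched + 1 padded = 10 rows.

10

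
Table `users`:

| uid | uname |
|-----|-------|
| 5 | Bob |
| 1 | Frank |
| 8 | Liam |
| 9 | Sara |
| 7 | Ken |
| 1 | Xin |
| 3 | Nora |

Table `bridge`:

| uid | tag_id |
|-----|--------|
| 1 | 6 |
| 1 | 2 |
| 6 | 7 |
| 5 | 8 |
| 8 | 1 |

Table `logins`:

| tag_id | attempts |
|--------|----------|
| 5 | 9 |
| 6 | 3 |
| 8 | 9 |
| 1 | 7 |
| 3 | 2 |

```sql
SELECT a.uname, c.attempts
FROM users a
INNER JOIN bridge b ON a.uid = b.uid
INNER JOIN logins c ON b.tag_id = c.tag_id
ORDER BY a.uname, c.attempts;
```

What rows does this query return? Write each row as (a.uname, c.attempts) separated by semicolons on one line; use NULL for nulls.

Step 1 — a INNER JOIN b on uid → 6 row(s).
Then INNER JOIN `logins c` on tag_id: keep only rows whose b.tag_id appears in c.

(Bob, 9); (Frank, 3); (Liam, 7); (Xin, 3)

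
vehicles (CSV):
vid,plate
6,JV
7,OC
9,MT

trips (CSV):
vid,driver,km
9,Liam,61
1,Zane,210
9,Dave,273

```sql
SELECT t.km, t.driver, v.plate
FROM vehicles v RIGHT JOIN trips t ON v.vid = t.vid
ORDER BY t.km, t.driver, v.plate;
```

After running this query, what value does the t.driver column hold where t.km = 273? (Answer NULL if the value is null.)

Dave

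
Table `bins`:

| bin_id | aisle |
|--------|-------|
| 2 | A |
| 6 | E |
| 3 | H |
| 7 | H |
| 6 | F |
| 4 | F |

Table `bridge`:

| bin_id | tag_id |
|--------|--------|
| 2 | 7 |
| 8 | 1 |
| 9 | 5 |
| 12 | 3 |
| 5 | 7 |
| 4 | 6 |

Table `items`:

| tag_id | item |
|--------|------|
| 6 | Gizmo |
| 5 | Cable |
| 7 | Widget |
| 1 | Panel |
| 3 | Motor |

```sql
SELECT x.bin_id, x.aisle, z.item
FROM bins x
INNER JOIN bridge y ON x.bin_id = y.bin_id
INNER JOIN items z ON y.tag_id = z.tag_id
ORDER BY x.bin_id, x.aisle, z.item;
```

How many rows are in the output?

2

Step 1 — x INNER JOIN y on bin_id → 2 row(s).
Then INNER JOIN `items z` on tag_id: keep only rows whose y.tag_id appears in z.
Result: 2 row(s).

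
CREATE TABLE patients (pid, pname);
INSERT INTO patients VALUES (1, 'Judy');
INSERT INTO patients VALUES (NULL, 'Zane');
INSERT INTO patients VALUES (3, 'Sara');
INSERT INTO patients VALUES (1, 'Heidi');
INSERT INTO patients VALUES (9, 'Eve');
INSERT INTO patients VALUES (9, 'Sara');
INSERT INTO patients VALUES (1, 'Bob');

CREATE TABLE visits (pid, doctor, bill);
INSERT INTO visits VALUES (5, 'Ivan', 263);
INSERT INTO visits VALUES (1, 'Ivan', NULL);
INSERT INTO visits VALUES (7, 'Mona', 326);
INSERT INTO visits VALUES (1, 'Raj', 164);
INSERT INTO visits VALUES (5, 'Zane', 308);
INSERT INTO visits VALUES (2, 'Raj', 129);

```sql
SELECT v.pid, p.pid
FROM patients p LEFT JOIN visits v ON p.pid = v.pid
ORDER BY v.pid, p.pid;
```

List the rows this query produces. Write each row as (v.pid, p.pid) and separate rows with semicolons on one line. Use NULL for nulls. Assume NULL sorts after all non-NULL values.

LEFT JOIN keeps every row from `patients`; unmatched rows get NULL for `visits`'s columns.
Matching on p.pid = v.pid. A NULL in a compared column never satisfies the condition.
- pid=1: 2 matching v row(s), so 2 row(s) emitted.
- pid=NULL: no v row matches, row kept with v columns NULL.
- pid=3: no v row matches, row kept with v columns NULL.
- pid=1: 2 matching v row(s), so 2 row(s) emitted.
- pid=9: no v row matches, row kept with v columns NULL.
- pid=9: no v row matches, row kept with v columns NULL.
- pid=1: 2 matching v row(s), so 2 row(s) emitted.
After projecting and ordering:
v.pid | p.pid
1 | 1
1 | 1
1 | 1
1 | 1
1 | 1
1 | 1
NULL | 3
NULL | 9
NULL | 9
NULL | NULL

(1, 1); (1, 1); (1, 1); (1, 1); (1, 1); (1, 1); (NULL, 3); (NULL, 9); (NULL, 9); (NULL, NULL)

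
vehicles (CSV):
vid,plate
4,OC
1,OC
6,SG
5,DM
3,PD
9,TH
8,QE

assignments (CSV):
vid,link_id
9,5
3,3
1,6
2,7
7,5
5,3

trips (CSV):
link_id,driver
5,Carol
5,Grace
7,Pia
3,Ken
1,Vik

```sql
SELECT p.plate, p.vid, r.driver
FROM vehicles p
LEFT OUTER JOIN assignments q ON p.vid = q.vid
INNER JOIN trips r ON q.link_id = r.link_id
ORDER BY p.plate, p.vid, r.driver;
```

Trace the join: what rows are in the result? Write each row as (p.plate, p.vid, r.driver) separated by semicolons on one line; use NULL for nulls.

(DM, 5, Ken); (PD, 3, Ken); (TH, 9, Carol); (TH, 9, Grace)

Evaluate left to right. First `vehicles p LEFT JOIN assignments q` on vid: 7 row(s).
Then INNER JOIN `trips r` on link_id: keep only rows whose q.link_id appears in r.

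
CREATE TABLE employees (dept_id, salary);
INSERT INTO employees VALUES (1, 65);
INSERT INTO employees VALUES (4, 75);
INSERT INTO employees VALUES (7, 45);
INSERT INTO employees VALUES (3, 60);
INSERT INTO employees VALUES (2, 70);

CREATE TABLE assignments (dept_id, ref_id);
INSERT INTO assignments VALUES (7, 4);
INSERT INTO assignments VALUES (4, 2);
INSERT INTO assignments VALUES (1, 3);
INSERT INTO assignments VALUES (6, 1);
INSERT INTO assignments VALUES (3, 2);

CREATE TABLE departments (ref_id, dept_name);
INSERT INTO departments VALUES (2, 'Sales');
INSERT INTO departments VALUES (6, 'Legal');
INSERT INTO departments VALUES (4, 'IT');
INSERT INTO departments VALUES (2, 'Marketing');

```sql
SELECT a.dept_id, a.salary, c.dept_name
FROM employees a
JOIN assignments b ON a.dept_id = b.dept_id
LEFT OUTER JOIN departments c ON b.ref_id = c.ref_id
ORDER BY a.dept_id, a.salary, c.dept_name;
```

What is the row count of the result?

Step 1 — a INNER JOIN b on dept_id → 4 row(s).
Then LEFT JOIN `departments c` on ref_id: each of those 4 rows is kept; rows whose b.ref_id has no match in c get NULL for c's columns.
Result: 6 row(s).

6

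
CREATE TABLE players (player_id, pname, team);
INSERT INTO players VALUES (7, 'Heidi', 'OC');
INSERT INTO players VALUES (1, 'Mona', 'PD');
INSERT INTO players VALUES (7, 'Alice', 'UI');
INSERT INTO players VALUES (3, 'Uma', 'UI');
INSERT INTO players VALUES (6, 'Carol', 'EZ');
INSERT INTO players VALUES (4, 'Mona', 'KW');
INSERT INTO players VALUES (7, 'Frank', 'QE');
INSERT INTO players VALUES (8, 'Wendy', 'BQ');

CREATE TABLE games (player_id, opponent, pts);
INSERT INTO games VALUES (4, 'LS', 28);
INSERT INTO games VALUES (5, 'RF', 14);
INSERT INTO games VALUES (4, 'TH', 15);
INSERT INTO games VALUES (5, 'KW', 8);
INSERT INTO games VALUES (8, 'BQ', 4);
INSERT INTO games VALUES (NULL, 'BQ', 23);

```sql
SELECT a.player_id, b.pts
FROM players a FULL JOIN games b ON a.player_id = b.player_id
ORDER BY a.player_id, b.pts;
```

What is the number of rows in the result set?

FULL OUTER JOIN keeps every row from both sides; unmatched rows get NULL for the other side's columns.
Matching on a.player_id = b.player_id. A NULL in a compared column never satisfies the condition.
- a[0] player_id=7 → no match; kept with NULLs on the b side.
- a[1] player_id=1 → no match; kept with NULLs on the b side.
- a[2] player_id=7 → no match; kept with NULLs on the b side.
- a[3] player_id=3 → no match; kept with NULLs on the b side.
- a[4] player_id=6 → no match; kept with NULLs on the b side.
- a[5] player_id=4 → 2 match(es) in b → 2 row(s).
- a[6] player_id=7 → no match; kept with NULLs on the b side.
- a[7] player_id=8 → 1 match(es) in b → 1 row(s).
- 3 row(s) from b found no a partner → padded with NULL.
Total: 3 matched + 9 padded = 12 rows.

12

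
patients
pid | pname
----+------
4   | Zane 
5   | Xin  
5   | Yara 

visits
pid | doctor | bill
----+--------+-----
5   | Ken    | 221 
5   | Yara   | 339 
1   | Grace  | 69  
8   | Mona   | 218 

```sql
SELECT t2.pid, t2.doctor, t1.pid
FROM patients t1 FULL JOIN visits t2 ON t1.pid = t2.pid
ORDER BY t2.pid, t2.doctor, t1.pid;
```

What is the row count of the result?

7

FULL OUTER JOIN keeps every row from both sides; unmatched rows get NULL for the other side's columns.
Matching on t1.pid = t2.pid.
- pid=4: no t2 row matches, row kept with t2 columns NULL.
- pid=5: 2 matching t2 row(s), so 2 row(s) emitted.
- pid=5: 2 matching t2 row(s), so 2 row(s) emitted.
- plus 2 unmatched t2 row(s), each kept with NULL t1 columns.
Total: 4 matched + 3 padded = 7 rows.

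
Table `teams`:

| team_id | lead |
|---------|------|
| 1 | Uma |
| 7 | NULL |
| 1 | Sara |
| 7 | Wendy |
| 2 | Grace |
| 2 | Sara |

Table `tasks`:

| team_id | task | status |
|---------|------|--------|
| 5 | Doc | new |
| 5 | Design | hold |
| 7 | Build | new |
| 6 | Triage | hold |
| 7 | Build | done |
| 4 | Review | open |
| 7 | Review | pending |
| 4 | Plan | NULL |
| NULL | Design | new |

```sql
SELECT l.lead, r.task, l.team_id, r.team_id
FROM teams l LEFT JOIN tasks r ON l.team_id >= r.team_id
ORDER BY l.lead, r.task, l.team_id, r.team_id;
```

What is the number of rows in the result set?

LEFT JOIN keeps every row from `teams`; unmatched rows get NULL for `tasks`'s columns.
Matching on l.team_id >= r.team_id. A NULL in a compared column never satisfies the condition.
Matched pairs: 16; unmatched l rows kept: 4.
Total: 16 matched + 4 padded = 20 rows.

20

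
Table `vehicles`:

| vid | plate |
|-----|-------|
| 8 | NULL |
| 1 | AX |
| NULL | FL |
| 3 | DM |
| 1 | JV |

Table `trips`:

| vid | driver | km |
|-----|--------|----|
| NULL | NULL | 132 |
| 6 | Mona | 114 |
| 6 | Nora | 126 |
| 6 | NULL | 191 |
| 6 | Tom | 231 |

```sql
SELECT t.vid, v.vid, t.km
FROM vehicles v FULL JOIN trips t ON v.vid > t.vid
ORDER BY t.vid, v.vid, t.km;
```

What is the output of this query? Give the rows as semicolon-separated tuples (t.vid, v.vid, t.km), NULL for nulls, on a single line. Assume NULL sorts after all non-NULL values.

(6, 8, 114); (6, 8, 126); (6, 8, 191); (6, 8, 231); (NULL, 1, NULL); (NULL, 1, NULL); (NULL, 3, NULL); (NULL, NULL, 132); (NULL, NULL, NULL)

FULL OUTER JOIN keeps every row from both sides; unmatched rows get NULL for the other side's columns.
Matching on v.vid > t.vid. A NULL in a compared column never satisfies the condition.
Matched pairs: 4; unmatched v rows kept: 4; unmatched t rows kept: 1.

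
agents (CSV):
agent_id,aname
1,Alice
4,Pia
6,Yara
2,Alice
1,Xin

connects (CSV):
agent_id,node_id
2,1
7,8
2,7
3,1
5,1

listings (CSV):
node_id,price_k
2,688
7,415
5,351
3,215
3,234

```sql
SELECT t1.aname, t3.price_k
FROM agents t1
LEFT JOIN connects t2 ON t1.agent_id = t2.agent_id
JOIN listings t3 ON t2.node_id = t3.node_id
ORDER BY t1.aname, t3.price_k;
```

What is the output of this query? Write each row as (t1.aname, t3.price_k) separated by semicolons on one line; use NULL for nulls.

(Alice, 415)

Step 1 — t1 LEFT JOIN t2 on agent_id → 6 row(s).
Then INNER JOIN `listings t3` on node_id: keep only rows whose t2.node_id appears in t3.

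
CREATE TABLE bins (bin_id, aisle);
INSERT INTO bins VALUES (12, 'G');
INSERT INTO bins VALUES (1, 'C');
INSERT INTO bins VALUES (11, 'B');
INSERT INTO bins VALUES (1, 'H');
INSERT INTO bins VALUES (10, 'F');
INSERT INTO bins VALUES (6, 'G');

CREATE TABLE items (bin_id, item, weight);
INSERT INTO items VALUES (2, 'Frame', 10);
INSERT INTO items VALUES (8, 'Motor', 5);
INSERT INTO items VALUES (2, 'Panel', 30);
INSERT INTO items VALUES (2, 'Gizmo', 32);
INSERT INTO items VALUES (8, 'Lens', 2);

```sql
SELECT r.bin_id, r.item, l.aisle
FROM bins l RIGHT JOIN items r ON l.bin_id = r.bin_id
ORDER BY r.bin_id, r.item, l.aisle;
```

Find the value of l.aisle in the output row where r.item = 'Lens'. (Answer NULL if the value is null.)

RIGHT JOIN keeps every row from `items`; unmatched rows get NULL for `bins`'s columns.
Matching on l.bin_id = r.bin_id.
- l row (bin_id=12): no match.
- l row (bin_id=1): no match.
- l row (bin_id=11): no match.
- l row (bin_id=1): no match.
- l row (bin_id=10): no match.
- l row (bin_id=6): no match.
- 5 row(s) from r found no l partner → padded with NULL.

NULL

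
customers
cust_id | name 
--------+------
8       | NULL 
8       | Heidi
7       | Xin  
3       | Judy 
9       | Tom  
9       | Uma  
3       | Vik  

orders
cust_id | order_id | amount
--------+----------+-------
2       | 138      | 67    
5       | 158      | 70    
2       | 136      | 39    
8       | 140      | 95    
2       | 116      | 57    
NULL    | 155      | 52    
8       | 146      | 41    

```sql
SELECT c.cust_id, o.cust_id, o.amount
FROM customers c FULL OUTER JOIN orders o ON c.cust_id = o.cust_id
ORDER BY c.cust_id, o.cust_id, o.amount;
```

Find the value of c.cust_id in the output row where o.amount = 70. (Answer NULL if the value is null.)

FULL OUTER JOIN keeps every row from both sides; unmatched rows get NULL for the other side's columns.
Matching on c.cust_id = o.cust_id. A NULL in a compared column never satisfies the condition.
- c (cust_id=8) pairs with 2 row(s) of o.
- c (cust_id=8) pairs with 2 row(s) of o.
- c (cust_id=7) has no partner → padded with NULL.
- c (cust_id=3) has no partner → padded with NULL.
- c (cust_id=9) has no partner → padded with NULL.
- c (cust_id=9) has no partner → padded with NULL.
- c (cust_id=3) has no partner → padded with NULL.
- plus 5 unmatched o row(s), each kept with NULL c columns.

NULL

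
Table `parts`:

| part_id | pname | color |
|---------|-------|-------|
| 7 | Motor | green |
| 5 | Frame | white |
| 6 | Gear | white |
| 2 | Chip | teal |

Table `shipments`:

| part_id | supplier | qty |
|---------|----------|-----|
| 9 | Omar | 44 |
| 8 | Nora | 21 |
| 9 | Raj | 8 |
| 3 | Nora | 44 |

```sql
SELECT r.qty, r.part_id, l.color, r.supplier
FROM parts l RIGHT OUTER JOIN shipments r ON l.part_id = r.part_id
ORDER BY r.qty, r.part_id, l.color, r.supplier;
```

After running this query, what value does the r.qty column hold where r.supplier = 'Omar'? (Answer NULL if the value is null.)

RIGHT JOIN keeps every row from `shipments`; unmatched rows get NULL for `parts`'s columns.
Matching on l.part_id = r.part_id.
- part_id=7: no matching r row.
- part_id=5: no matching r row.
- part_id=6: no matching r row.
- part_id=2: no matching r row.
- 4 row(s) from r found no l partner → padded with NULL.

44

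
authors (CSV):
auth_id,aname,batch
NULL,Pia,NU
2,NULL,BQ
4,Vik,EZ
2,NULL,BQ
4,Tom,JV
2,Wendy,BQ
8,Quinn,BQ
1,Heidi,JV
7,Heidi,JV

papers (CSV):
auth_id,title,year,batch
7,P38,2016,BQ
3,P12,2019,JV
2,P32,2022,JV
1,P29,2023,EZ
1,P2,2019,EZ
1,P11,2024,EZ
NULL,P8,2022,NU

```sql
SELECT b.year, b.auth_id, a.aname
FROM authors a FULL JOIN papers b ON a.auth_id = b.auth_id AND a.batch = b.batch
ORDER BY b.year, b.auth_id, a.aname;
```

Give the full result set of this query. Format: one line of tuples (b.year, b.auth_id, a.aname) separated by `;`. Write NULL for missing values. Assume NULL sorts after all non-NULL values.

(2016, 7, NULL); (2019, 1, NULL); (2019, 3, NULL); (2022, 2, NULL); (2022, NULL, NULL); (2023, 1, NULL); (2024, 1, NULL); (NULL, NULL, Heidi); (NULL, NULL, Heidi); (NULL, NULL, Pia); (NULL, NULL, Quinn); (NULL, NULL, Tom); (NULL, NULL, Vik); (NULL, NULL, Wendy); (NULL, NULL, NULL); (NULL, NULL, NULL)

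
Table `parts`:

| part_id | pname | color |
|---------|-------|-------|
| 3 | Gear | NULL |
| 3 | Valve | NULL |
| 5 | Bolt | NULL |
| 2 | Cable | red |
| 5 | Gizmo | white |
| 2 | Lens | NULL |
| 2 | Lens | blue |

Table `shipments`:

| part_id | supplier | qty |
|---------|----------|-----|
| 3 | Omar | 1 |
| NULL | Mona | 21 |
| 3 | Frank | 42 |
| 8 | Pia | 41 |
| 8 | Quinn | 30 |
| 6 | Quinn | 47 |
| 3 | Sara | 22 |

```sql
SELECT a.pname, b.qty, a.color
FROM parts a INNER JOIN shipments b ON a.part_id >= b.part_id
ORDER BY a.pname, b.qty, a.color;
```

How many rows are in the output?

INNER JOIN keeps only pairs where the ON condition holds.
Matching on a.part_id >= b.part_id. A NULL in a compared column never satisfies the condition.
- part_id=3: 3 matching b row(s), so 3 row(s) emitted.
- part_id=3: 3 matching b row(s), so 3 row(s) emitted.
- part_id=5: 3 matching b row(s), so 3 row(s) emitted.
- part_id=2: no matching b row, dropped.
- part_id=5: 3 matching b row(s), so 3 row(s) emitted.
- part_id=2: no matching b row, dropped.
- part_id=2: no matching b row, dropped.
Total: 12 rows.

12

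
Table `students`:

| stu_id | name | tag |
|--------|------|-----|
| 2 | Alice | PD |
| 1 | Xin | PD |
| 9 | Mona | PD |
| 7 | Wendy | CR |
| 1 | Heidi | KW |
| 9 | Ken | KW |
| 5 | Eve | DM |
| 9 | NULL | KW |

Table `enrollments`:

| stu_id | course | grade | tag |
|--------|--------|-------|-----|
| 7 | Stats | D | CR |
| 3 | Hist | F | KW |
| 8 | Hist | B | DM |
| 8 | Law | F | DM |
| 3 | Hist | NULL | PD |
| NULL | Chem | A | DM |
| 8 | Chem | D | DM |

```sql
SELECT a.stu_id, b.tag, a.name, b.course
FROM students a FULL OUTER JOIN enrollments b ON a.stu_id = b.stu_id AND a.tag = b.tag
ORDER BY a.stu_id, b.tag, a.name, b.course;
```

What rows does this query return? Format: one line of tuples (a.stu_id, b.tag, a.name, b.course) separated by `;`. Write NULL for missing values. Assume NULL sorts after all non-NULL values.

(1, NULL, Heidi, NULL); (1, NULL, Xin, NULL); (2, NULL, Alice, NULL); (5, NULL, Eve, NULL); (7, CR, Wendy, Stats); (9, NULL, Ken, NULL); (9, NULL, Mona, NULL); (9, NULL, NULL, NULL); (NULL, DM, NULL, Chem); (NULL, DM, NULL, Chem); (NULL, DM, NULL, Hist); (NULL, DM, NULL, Law); (NULL, KW, NULL, Hist); (NULL, PD, NULL, Hist)

FULL OUTER JOIN keeps every row from both sides; unmatched rows get NULL for the other side's columns.
Matching on a.stu_id = b.stu_id AND a.tag = b.tag. A NULL in a compared column never satisfies the condition.
- a[0] stu_id=2, tag=PD → no match; kept with NULLs on the b side.
- a[1] stu_id=1, tag=PD → no match; kept with NULLs on the b side.
- a[2] stu_id=9, tag=PD → no match; kept with NULLs on the b side.
- a[3] stu_id=7, tag=CR → 1 match(es) in b → 1 row(s).
- a[4] stu_id=1, tag=KW → no match; kept with NULLs on the b side.
- a[5] stu_id=9, tag=KW → no match; kept with NULLs on the b side.
- a[6] stu_id=5, tag=DM → no match; kept with NULLs on the b side.
- a[7] stu_id=9, tag=KW → no match; kept with NULLs on the b side.
- plus 6 unmatched b row(s), each kept with NULL a columns.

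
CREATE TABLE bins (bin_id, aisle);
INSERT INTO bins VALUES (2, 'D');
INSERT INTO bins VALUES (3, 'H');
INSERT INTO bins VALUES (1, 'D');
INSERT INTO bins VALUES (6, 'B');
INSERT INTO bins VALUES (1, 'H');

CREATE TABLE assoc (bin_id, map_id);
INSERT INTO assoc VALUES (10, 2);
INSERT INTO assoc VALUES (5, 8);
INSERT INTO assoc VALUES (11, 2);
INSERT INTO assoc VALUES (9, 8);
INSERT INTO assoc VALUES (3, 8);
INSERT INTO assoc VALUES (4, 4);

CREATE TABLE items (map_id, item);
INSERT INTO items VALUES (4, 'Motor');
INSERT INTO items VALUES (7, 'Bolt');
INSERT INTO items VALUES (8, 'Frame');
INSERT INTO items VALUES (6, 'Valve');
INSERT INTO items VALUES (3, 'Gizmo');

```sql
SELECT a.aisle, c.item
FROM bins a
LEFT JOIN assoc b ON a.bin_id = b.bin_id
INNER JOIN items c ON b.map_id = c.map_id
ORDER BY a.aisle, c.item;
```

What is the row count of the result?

1

Evaluate left to right. First `bins a LEFT JOIN assoc b` on bin_id: 5 row(s).
Then INNER JOIN `items c` on map_id: keep only rows whose b.map_id appears in c.
Result: 1 row(s).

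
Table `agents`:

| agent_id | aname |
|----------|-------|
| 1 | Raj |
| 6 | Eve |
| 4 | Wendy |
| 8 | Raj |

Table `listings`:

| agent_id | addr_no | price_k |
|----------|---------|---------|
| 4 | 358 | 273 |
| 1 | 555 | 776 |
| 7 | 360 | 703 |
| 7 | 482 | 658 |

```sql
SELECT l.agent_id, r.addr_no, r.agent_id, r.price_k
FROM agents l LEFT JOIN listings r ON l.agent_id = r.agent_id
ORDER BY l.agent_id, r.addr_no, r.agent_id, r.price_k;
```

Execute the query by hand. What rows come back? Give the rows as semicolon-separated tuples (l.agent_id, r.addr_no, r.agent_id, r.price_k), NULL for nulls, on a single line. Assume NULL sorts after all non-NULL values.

(1, 555, 1, 776); (4, 358, 4, 273); (6, NULL, NULL, NULL); (8, NULL, NULL, NULL)

LEFT JOIN keeps every row from `agents`; unmatched rows get NULL for `listings`'s columns.
Matching on l.agent_id = r.agent_id.
- l row (agent_id=1): matches 1 r row(s) → 1 output row(s).
- l row (agent_id=6): no match → kept, r columns NULL.
- l row (agent_id=4): matches 1 r row(s) → 1 output row(s).
- l row (agent_id=8): no match → kept, r columns NULL.
After projecting and ordering:
l.agent_id | r.addr_no | r.agent_id | r.price_k
1 | 555 | 1 | 776
4 | 358 | 4 | 273
6 | NULL | NULL | NULL
8 | NULL | NULL | NULL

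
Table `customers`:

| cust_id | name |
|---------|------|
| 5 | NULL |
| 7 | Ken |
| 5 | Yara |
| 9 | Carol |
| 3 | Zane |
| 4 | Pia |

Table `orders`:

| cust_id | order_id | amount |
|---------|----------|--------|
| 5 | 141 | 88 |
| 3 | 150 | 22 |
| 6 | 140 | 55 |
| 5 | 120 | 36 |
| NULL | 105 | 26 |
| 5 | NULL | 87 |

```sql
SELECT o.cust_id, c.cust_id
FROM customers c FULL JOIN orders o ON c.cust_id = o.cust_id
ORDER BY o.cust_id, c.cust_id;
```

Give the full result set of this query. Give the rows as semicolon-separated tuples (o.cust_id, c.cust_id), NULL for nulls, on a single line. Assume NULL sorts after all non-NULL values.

(3, 3); (5, 5); (5, 5); (5, 5); (5, 5); (5, 5); (5, 5); (6, NULL); (NULL, 4); (NULL, 7); (NULL, 9); (NULL, NULL)

FULL OUTER JOIN keeps every row from both sides; unmatched rows get NULL for the other side's columns.
Matching on c.cust_id = o.cust_id. A NULL in a compared column never satisfies the condition.
- c[0] cust_id=5 → 3 match(es) in o → 3 row(s).
- c[1] cust_id=7 → no match; kept with NULLs on the o side.
- c[2] cust_id=5 → 3 match(es) in o → 3 row(s).
- c[3] cust_id=9 → no match; kept with NULLs on the o side.
- c[4] cust_id=3 → 1 match(es) in o → 1 row(s).
- c[5] cust_id=4 → no match; kept with NULLs on the o side.
- 2 row(s) from o found no c partner → padded with NULL.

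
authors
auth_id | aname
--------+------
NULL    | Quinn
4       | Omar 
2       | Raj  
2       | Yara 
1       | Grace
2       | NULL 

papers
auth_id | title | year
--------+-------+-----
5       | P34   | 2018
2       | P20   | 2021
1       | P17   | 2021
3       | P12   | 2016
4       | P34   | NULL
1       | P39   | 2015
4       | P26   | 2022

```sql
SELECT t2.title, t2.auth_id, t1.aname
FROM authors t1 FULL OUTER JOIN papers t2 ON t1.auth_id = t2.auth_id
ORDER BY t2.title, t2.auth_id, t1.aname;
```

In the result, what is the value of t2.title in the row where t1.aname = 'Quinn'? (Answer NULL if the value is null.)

NULL

FULL OUTER JOIN keeps every row from both sides; unmatched rows get NULL for the other side's columns.
Matching on t1.auth_id = t2.auth_id. A NULL in a compared column never satisfies the condition.
- t1 (auth_id=NULL) has no partner → padded with NULL.
- t1 (auth_id=4) pairs with 2 row(s) of t2.
- t1 (auth_id=2) pairs with 1 row(s) of t2.
- t1 (auth_id=2) pairs with 1 row(s) of t2.
- t1 (auth_id=1) pairs with 2 row(s) of t2.
- t1 (auth_id=2) pairs with 1 row(s) of t2.
- 2 row(s) from t2 found no t1 partner → padded with NULL.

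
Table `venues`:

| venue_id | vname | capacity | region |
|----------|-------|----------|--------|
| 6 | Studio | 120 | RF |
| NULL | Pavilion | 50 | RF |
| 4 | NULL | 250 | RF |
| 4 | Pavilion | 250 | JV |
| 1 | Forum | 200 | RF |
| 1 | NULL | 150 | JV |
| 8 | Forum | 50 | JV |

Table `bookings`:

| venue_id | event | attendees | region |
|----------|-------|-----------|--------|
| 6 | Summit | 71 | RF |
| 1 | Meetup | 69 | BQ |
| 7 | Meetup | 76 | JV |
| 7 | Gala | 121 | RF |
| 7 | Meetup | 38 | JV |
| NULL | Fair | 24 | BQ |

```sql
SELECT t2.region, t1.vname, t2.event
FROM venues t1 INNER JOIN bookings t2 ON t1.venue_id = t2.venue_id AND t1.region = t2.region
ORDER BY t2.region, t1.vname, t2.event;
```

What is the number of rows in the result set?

INNER JOIN keeps only pairs where the ON condition holds.
Matching on t1.venue_id = t2.venue_id AND t1.region = t2.region. A NULL in a compared column never satisfies the condition.
Matched pairs: 1.
Total: 1 rows.

1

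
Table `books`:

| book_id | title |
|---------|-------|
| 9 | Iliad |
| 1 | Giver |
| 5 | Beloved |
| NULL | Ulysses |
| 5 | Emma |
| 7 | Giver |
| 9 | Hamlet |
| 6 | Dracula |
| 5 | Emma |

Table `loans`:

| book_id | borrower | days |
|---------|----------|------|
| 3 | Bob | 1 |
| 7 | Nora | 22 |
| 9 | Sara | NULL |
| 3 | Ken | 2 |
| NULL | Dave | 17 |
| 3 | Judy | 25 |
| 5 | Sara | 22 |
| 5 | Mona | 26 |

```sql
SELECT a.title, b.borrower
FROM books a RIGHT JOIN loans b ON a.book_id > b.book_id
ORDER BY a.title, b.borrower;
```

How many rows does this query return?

33

RIGHT JOIN keeps every row from `loans`; unmatched rows get NULL for `books`'s columns.
Matching on a.book_id > b.book_id. A NULL in a compared column never satisfies the condition.
- a (book_id=9) pairs with 6 row(s) of b.
- a (book_id=1) has no partner in b.
- a (book_id=5) pairs with 3 row(s) of b.
- a (book_id=NULL) has no partner in b.
- a (book_id=5) pairs with 3 row(s) of b.
- a (book_id=7) pairs with 5 row(s) of b.
- a (book_id=9) pairs with 6 row(s) of b.
- a (book_id=6) pairs with 5 row(s) of b.
- a (book_id=5) pairs with 3 row(s) of b.
- 2 b row(s) had no a match → kept, a columns NULL.
Total: 31 matched + 2 padded = 33 rows.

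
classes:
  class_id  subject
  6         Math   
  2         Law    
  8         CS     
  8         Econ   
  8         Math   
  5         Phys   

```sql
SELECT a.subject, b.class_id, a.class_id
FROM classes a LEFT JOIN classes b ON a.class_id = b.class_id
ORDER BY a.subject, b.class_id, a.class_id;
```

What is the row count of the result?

LEFT JOIN keeps every row from `classes a`; unmatched rows get NULL for `classes b`'s columns.
Matching on a.class_id = b.class_id.
- a row (class_id=6): matches 1 b row(s) → 1 output row(s).
- a row (class_id=2): matches 1 b row(s) → 1 output row(s).
- a row (class_id=8): matches 3 b row(s) → 3 output row(s).
- a row (class_id=8): matches 3 b row(s) → 3 output row(s).
- a row (class_id=8): matches 3 b row(s) → 3 output row(s).
- a row (class_id=5): matches 1 b row(s) → 1 output row(s).
Total: 12 rows.

12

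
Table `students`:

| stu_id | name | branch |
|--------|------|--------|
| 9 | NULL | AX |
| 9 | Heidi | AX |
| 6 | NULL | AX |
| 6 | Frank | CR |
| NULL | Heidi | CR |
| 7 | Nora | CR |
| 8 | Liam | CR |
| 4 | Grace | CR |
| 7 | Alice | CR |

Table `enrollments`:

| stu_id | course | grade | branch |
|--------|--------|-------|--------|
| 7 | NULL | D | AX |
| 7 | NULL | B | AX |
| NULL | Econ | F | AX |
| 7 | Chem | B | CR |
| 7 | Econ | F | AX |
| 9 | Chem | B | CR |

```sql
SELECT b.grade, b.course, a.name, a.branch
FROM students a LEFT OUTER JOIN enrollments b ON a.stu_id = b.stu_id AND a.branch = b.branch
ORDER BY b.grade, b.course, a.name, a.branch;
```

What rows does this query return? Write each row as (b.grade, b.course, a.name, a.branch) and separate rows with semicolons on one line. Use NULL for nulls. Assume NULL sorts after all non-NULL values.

(B, Chem, Alice, CR); (B, Chem, Nora, CR); (NULL, NULL, Frank, CR); (NULL, NULL, Grace, CR); (NULL, NULL, Heidi, AX); (NULL, NULL, Heidi, CR); (NULL, NULL, Liam, CR); (NULL, NULL, NULL, AX); (NULL, NULL, NULL, AX)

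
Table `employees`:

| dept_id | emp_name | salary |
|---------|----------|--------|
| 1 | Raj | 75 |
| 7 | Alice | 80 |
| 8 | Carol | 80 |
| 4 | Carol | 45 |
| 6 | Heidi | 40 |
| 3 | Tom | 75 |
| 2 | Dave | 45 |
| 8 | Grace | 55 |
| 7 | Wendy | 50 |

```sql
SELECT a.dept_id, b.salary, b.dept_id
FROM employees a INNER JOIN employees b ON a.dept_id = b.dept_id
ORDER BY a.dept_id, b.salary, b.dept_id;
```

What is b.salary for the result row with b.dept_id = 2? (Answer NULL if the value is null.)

45

INNER JOIN keeps only pairs where the ON condition holds.
Matching on a.dept_id = b.dept_id.
- a row (dept_id=1): matches 1 b row(s) → 1 output row(s).
- a row (dept_id=7): matches 2 b row(s) → 2 output row(s).
- a row (dept_id=8): matches 2 b row(s) → 2 output row(s).
- a row (dept_id=4): matches 1 b row(s) → 1 output row(s).
- a row (dept_id=6): matches 1 b row(s) → 1 output row(s).
- a row (dept_id=3): matches 1 b row(s) → 1 output row(s).
- a row (dept_id=2): matches 1 b row(s) → 1 output row(s).
- a row (dept_id=8): matches 2 b row(s) → 2 output row(s).
- a row (dept_id=7): matches 2 b row(s) → 2 output row(s).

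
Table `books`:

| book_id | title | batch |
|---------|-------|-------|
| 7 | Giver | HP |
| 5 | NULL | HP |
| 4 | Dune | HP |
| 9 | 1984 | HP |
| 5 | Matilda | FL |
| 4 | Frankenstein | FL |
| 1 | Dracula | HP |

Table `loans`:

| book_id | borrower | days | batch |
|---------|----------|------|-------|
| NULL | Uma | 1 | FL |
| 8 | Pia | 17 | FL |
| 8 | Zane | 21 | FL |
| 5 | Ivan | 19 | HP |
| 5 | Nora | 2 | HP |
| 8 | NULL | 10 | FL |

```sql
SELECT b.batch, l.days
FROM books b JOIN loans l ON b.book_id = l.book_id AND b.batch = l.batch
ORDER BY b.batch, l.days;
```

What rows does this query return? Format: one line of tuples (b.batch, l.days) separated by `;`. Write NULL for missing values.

(HP, 2); (HP, 19)

INNER JOIN keeps only pairs where the ON condition holds.
Matching on b.book_id = l.book_id AND b.batch = l.batch. A NULL in a compared column never satisfies the condition.
Matched pairs: 2.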